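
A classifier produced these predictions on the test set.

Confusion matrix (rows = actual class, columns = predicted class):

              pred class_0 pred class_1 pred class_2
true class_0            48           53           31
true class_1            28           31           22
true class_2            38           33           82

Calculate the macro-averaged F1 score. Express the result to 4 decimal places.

0.4243

Per-class F1 score (2·TP/(2·TP+FP+FN)):
  class_0: TP=48, FP=28+38=66, FN=53+31=84 → 96/246 = 0.39024
  class_1: TP=31, FP=53+33=86, FN=28+22=50 → 62/198 = 0.31313
  class_2: TP=82, FP=31+22=53, FN=38+33=71 → 164/288 = 0.56944
Macro-F1 score = mean = (0.39024 + 0.31313 + 0.56944) / 3 = 0.4243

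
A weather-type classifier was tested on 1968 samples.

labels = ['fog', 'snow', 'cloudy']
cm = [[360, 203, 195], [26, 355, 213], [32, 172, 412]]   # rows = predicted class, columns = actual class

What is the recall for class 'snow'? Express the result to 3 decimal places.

Treat 'snow' as positive and all other classes as negative.
recall = TP/(TP+FN).
snow: TP=355, FN=203+172=375 → 355/730 = 0.4863

0.486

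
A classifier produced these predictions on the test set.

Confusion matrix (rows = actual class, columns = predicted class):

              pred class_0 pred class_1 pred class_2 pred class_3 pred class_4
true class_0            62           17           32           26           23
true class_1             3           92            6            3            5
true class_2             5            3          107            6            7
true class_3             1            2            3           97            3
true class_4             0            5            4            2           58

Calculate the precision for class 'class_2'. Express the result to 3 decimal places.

One-vs-rest for 'class_2': TP = diagonal; FP = other classes predicted 'class_2'; FN = 'class_2' predicted as other.
precision = TP/(TP+FP).
class_2: TP=107, FP=32+6+3+4=45 → 107/152 = 0.7039

0.704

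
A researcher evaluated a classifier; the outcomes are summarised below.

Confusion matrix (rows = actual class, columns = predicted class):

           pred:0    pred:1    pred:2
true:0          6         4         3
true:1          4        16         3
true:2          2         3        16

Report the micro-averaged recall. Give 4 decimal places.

0.6667

Micro-averaging pools counts across classes: ΣTP=38, ΣFP=19, ΣFN=19.
Micro-recall = TP/(TP+FN) on pooled counts = 0.6667 (equals overall accuracy in single-label multiclass).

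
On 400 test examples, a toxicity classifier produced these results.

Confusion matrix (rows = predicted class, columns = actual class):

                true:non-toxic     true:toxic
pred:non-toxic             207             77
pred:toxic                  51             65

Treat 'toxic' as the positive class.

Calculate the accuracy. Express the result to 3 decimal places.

0.680

Accuracy = (TP+TN)/N = (65+207)/400 = 0.680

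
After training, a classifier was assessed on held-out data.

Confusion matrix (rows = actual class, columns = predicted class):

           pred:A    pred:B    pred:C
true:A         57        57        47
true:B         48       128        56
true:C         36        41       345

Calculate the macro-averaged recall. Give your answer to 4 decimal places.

Per-class recall (TP/(TP+FN)):
  A: TP=57, FN=57+47=104 → 57/161 = 0.35404
  B: TP=128, FN=48+56=104 → 128/232 = 0.55172
  C: TP=345, FN=36+41=77 → 345/422 = 0.81754
Macro-recall = mean = (0.35404 + 0.55172 + 0.81754) / 3 = 0.5744

0.5744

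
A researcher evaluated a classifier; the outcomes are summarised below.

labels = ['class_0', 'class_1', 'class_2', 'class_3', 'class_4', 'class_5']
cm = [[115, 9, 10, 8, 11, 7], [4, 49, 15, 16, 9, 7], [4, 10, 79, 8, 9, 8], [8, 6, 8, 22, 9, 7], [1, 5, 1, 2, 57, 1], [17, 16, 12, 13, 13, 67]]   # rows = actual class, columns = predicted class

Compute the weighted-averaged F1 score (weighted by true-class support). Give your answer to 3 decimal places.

0.605

Per-class F1 score (2·TP/(2·TP+FP+FN)):
  class_0: TP=115, FP=4+4+8+1+17=34, FN=9+10+8+11+7=45 → 230/309 = 0.7443
  class_1: TP=49, FP=9+10+6+5+16=46, FN=4+15+16+9+7=51 → 98/195 = 0.5026
  class_2: TP=79, FP=10+15+8+1+12=46, FN=4+10+8+9+8=39 → 158/243 = 0.6502
  class_3: TP=22, FP=8+16+8+2+13=47, FN=8+6+8+9+7=38 → 44/129 = 0.3411
  class_4: TP=57, FP=11+9+9+9+13=51, FN=1+5+1+2+1=10 → 114/175 = 0.6514
  class_5: TP=67, FP=7+7+8+7+1=30, FN=17+16+12+13+13=71 → 134/235 = 0.5702
Weighted-F1 score = Σ (supportᵢ/N)·F1 scoreᵢ with N=643: (160/643)·0.7443 + (100/643)·0.5026 + (118/643)·0.6502 + (60/643)·0.3411 + (67/643)·0.6514 + (138/643)·0.5702 = 0.605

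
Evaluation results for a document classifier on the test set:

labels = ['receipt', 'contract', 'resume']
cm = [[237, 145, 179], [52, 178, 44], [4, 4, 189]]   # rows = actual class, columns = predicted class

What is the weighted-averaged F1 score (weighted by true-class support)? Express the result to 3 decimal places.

0.577

Per-class F1 score (2·TP/(2·TP+FP+FN)):
  receipt: TP=237, FP=52+4=56, FN=145+179=324 → 474/854 = 0.5550
  contract: TP=178, FP=145+4=149, FN=52+44=96 → 356/601 = 0.5923
  resume: TP=189, FP=179+44=223, FN=4+4=8 → 378/609 = 0.6207
Weighted-F1 score = Σ (supportᵢ/N)·F1 scoreᵢ with N=1032: (561/1032)·0.5550 + (274/1032)·0.5923 + (197/1032)·0.6207 = 0.577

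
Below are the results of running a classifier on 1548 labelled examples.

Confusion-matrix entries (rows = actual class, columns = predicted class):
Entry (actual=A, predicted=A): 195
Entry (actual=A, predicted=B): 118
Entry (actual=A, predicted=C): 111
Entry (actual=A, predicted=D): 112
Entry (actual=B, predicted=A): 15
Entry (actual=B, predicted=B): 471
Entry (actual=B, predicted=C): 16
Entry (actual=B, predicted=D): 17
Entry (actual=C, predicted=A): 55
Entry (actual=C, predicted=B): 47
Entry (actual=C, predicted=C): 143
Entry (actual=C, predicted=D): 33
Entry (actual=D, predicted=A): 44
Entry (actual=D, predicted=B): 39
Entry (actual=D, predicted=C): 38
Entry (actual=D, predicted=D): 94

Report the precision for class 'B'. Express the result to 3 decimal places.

0.698

precision = TP/(TP+FP).
B: TP=471, FP=118+47+39=204 → 471/675 = 0.6978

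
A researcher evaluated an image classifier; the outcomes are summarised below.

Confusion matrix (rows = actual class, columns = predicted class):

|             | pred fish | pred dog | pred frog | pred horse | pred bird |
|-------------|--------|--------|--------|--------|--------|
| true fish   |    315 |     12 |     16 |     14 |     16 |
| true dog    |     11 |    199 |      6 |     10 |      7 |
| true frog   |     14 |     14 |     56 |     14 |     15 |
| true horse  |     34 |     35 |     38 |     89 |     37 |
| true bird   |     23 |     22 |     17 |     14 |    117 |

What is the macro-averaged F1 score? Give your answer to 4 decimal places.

0.6260

Per-class F1 score (2·TP/(2·TP+FP+FN)):
  fish: TP=315, FP=11+14+34+23=82, FN=12+16+14+16=58 → 630/770 = 0.81818
  dog: TP=199, FP=12+14+35+22=83, FN=11+6+10+7=34 → 398/515 = 0.77282
  frog: TP=56, FP=16+6+38+17=77, FN=14+14+14+15=57 → 112/246 = 0.45528
  horse: TP=89, FP=14+10+14+14=52, FN=34+35+38+37=144 → 178/374 = 0.47594
  bird: TP=117, FP=16+7+15+37=75, FN=23+22+17+14=76 → 234/385 = 0.60779
Macro-F1 score = mean = (0.81818 + 0.77282 + 0.45528 + 0.47594 + 0.60779) / 5 = 0.6260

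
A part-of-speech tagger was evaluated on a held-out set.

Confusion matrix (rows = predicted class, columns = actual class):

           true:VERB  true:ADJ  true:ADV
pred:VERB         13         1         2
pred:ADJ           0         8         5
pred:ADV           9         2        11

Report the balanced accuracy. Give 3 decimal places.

Balanced accuracy = mean of per-class recall.
  VERB: recall = 13/22 = 0.5909
  ADJ: recall = 8/11 = 0.7273
  ADV: recall = 11/18 = 0.6111
Mean = (0.5909 + 0.7273 + 0.6111) / 3 = 0.643

0.643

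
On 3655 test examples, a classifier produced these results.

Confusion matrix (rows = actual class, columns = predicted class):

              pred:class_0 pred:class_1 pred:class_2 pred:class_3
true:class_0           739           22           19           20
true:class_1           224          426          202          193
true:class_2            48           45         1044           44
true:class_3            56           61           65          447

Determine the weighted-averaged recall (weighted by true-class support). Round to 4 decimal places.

Per-class recall (TP/(TP+FN)):
  class_0: TP=739, FN=22+19+20=61 → 739/800 = 0.92375
  class_1: TP=426, FN=224+202+193=619 → 426/1045 = 0.40766
  class_2: TP=1044, FN=48+45+44=137 → 1044/1181 = 0.88400
  class_3: TP=447, FN=56+61+65=182 → 447/629 = 0.71065
Weighted-recall = Σ (supportᵢ/N)·recallᵢ with N=3655: (800/3655)·0.92375 + (1045/3655)·0.40766 + (1181/3655)·0.88400 + (629/3655)·0.71065 = 0.7267

0.7267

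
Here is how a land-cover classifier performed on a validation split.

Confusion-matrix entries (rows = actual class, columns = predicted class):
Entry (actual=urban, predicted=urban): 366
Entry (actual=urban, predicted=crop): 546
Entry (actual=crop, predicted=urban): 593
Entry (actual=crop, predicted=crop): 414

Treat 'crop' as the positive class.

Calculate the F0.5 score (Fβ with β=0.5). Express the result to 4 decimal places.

0.4271

Fβ = (1+β²)·TP / ((1+β²)·TP + β²·FN + FP), with β²=1/4
= 1.25·414 / (1.25·414 + 0.25·593 + 546) = 0.4271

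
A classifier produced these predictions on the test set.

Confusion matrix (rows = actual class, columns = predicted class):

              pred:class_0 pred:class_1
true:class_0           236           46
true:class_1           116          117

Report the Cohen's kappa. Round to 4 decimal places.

Observed agreement pₒ = trace/N = 353/515 = 0.68544
Expected agreement pₑ = Σ (rowᵢ·colᵢ)/N² = (282·352 + 233·163)/515² = 0.51746
κ = (pₒ − pₑ)/(1 − pₑ) = (0.68544 − 0.51746)/(1 − 0.51746) = 0.3481

0.3481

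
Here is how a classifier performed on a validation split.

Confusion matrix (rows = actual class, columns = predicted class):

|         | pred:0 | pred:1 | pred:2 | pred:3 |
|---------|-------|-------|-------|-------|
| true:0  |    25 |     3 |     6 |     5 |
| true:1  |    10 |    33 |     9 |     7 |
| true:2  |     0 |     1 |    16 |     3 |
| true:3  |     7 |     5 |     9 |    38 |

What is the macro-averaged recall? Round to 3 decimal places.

0.661

Per-class recall (TP/(TP+FN)):
  0: TP=25, FN=3+6+5=14 → 25/39 = 0.6410
  1: TP=33, FN=10+9+7=26 → 33/59 = 0.5593
  2: TP=16, FN=0+1+3=4 → 16/20 = 0.8000
  3: TP=38, FN=7+5+9=21 → 38/59 = 0.6441
Macro-recall = mean = (0.6410 + 0.5593 + 0.8000 + 0.6441) / 4 = 0.661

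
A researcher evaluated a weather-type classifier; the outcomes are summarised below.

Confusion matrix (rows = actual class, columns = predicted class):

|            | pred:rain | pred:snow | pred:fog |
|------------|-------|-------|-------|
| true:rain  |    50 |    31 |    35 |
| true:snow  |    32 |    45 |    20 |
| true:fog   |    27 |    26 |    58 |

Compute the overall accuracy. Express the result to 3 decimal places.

0.472

Accuracy = trace / total = (50+45+58=153) / 324 = 153/324 = 0.472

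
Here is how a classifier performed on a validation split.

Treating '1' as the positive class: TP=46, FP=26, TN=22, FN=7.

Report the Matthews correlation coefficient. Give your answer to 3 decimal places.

0.360

MCC = (TP·TN − FP·FN) / √((TP+FP)(TP+FN)(TN+FP)(TN+FN))
Numerator = 46·22 − 26·7 = 830
Denominator = √(72·53·48·29) = √5311872 = 2304.7499
MCC = 830 / 2304.7499 = 0.360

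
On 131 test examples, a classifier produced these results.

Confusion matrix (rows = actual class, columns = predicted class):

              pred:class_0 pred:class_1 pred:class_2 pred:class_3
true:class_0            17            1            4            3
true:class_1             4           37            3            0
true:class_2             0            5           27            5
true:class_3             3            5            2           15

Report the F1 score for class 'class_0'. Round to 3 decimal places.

0.694

Treat 'class_0' as positive and all other classes as negative.
F1 score = 2·TP/(2·TP+FP+FN).
class_0: TP=17, FP=4+0+3=7, FN=1+4+3=8 → 34/49 = 0.6939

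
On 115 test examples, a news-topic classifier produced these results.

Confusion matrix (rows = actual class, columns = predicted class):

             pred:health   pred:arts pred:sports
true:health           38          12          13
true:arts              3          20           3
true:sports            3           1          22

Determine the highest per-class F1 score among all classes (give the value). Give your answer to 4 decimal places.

0.7103

Per-class F1 score (2·TP/(2·TP+FP+FN)):
  health: TP=38, FP=3+3=6, FN=12+13=25 → 76/107 = 0.71028
  arts: TP=20, FP=12+1=13, FN=3+3=6 → 40/59 = 0.67797
  sports: TP=22, FP=13+3=16, FN=3+1=4 → 44/64 = 0.68750
Highest is class 'health' with F1 score = 0.7103.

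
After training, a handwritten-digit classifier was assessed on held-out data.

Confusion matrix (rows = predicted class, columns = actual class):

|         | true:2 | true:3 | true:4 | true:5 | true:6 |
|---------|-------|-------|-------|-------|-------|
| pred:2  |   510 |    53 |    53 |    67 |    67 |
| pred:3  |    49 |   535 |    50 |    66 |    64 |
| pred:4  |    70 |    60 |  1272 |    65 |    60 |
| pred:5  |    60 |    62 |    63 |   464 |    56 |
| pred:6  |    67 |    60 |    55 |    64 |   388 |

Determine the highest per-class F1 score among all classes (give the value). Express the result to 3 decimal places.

0.842

Per-class F1 score (2·TP/(2·TP+FP+FN)):
  2: TP=510, FP=53+53+67+67=240, FN=49+70+60+67=246 → 1020/1506 = 0.6773
  3: TP=535, FP=49+50+66+64=229, FN=53+60+62+60=235 → 1070/1534 = 0.6975
  4: TP=1272, FP=70+60+65+60=255, FN=53+50+63+55=221 → 2544/3020 = 0.8424
  5: TP=464, FP=60+62+63+56=241, FN=67+66+65+64=262 → 928/1431 = 0.6485
  6: TP=388, FP=67+60+55+64=246, FN=67+64+60+56=247 → 776/1269 = 0.6115
Highest is class '4' with F1 score = 0.842.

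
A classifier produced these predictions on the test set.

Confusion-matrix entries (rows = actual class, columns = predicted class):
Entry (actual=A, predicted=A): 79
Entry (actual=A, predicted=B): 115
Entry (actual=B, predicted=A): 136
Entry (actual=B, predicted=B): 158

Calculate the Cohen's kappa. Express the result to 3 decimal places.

-0.054

Observed agreement pₒ = trace/N = 237/488 = 0.4857
Expected agreement pₑ = Σ (rowᵢ·colᵢ)/N² = (194·215 + 294·273)/488² = 0.5122
κ = (pₒ − pₑ)/(1 − pₑ) = (0.4857 − 0.5122)/(1 − 0.5122) = -0.054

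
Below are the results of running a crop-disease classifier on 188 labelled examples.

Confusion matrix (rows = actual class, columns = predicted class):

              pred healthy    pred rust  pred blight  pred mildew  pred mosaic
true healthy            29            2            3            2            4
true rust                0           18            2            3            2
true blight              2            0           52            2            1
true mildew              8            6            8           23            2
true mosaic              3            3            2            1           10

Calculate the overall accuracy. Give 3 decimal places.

Accuracy = trace / total = (29+18+52+23+10=132) / 188 = 132/188 = 0.702

0.702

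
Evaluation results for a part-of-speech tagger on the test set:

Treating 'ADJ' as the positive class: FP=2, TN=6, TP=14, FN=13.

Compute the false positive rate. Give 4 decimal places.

FPR = FP/(FP+TN) = 2/(2+6) = 0.2500

0.2500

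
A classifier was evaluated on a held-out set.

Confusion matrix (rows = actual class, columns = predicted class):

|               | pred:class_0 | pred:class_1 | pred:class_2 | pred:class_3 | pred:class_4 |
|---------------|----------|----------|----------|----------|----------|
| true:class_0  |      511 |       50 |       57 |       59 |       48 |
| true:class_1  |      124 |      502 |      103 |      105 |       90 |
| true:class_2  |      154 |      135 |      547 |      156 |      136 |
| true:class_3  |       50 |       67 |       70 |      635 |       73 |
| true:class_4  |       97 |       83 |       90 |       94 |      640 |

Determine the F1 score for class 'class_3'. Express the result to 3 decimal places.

0.653

F1 score = 2·TP/(2·TP+FP+FN).
class_3: TP=635, FP=59+105+156+94=414, FN=50+67+70+73=260 → 1270/1944 = 0.6533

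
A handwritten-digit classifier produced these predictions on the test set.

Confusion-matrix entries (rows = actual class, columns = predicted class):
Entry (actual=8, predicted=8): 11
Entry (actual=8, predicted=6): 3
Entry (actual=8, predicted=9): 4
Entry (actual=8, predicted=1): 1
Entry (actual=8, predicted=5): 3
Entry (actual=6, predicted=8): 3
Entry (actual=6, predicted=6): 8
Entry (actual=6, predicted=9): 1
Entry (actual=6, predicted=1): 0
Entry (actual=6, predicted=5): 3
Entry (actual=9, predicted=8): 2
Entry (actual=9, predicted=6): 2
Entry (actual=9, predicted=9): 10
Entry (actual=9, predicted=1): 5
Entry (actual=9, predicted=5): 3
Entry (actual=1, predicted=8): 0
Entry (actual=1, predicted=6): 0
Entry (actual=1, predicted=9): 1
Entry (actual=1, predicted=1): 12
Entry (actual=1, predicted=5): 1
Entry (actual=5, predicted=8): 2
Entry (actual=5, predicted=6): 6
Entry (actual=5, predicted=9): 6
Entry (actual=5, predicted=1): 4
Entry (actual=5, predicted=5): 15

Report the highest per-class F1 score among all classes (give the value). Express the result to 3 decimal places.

Per-class F1 score (2·TP/(2·TP+FP+FN)):
  8: TP=11, FP=3+2+0+2=7, FN=3+4+1+3=11 → 22/40 = 0.5500
  6: TP=8, FP=3+2+0+6=11, FN=3+1+0+3=7 → 16/34 = 0.4706
  9: TP=10, FP=4+1+1+6=12, FN=2+2+5+3=12 → 20/44 = 0.4545
  1: TP=12, FP=1+0+5+4=10, FN=0+0+1+1=2 → 24/36 = 0.6667
  5: TP=15, FP=3+3+3+1=10, FN=2+6+6+4=18 → 30/58 = 0.5172
Highest is class '1' with F1 score = 0.667.

0.667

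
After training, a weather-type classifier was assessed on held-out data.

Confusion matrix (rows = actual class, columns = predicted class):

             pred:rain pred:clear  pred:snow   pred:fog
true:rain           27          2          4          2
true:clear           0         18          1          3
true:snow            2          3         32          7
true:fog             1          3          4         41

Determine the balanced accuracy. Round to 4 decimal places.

Balanced accuracy = mean of per-class recall.
  rain: recall = 27/35 = 0.77143
  clear: recall = 18/22 = 0.81818
  snow: recall = 32/44 = 0.72727
  fog: recall = 41/49 = 0.83673
Mean = (0.77143 + 0.81818 + 0.72727 + 0.83673) / 4 = 0.7884

0.7884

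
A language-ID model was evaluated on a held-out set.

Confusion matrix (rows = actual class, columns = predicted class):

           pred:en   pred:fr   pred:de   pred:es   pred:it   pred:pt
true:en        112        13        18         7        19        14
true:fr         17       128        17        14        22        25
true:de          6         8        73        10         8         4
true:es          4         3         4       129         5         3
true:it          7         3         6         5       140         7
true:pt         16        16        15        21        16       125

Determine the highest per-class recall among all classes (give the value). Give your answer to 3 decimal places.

Per-class recall (TP/(TP+FN)):
  en: TP=112, FN=13+18+7+19+14=71 → 112/183 = 0.6120
  fr: TP=128, FN=17+17+14+22+25=95 → 128/223 = 0.5740
  de: TP=73, FN=6+8+10+8+4=36 → 73/109 = 0.6697
  es: TP=129, FN=4+3+4+5+3=19 → 129/148 = 0.8716
  it: TP=140, FN=7+3+6+5+7=28 → 140/168 = 0.8333
  pt: TP=125, FN=16+16+15+21+16=84 → 125/209 = 0.5981
Highest is class 'es' with recall = 0.872.

0.872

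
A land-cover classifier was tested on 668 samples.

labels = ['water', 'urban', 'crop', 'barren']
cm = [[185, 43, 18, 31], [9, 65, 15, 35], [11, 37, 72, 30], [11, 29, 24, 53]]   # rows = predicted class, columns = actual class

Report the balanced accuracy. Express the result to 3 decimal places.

0.536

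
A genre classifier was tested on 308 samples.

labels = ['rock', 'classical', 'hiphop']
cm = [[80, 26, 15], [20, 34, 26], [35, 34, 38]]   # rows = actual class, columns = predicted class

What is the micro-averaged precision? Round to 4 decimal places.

0.4935

Micro-averaging pools counts across classes: ΣTP=152, ΣFP=156, ΣFN=156.
Micro-precision = TP/(TP+FP) on pooled counts = 0.4935 (equals overall accuracy in single-label multiclass).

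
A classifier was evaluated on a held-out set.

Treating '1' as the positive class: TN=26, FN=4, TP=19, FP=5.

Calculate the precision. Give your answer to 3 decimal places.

0.792

Precision = TP/(TP+FP) = 19/(19+5) = 19/24 = 0.792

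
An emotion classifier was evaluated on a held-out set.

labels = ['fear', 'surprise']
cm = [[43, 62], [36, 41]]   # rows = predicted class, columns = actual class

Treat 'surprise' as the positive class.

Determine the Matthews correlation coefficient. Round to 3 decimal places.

-0.058

MCC = (TP·TN − FP·FN) / √((TP+FP)(TP+FN)(TN+FP)(TN+FN))
Numerator = 41·43 − 36·62 = -469
Denominator = √(77·103·79·105) = √65787645 = 8110.9583
MCC = -469 / 8110.9583 = -0.058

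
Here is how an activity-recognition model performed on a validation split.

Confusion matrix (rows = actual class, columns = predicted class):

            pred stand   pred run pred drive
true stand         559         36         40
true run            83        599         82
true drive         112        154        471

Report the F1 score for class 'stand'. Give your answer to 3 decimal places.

0.805

F1 score = 2·TP/(2·TP+FP+FN).
stand: TP=559, FP=83+112=195, FN=36+40=76 → 1118/1389 = 0.8049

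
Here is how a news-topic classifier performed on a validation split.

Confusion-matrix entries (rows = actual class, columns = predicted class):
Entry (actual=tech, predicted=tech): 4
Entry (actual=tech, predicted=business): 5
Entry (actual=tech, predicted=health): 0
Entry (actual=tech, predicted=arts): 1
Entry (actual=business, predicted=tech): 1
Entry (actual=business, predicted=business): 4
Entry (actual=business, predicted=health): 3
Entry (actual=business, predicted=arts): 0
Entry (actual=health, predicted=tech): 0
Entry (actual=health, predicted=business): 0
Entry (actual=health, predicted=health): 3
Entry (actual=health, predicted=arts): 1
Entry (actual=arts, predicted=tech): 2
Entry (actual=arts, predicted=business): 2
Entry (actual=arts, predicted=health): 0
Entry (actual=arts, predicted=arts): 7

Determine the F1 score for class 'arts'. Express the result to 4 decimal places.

Take TP from the diagonal, FP from the rest of the 'arts' prediction marginal, FN from the rest of the 'arts' actual marginal.
F1 score = 2·TP/(2·TP+FP+FN).
arts: TP=7, FP=1+0+1=2, FN=2+2+0=4 → 14/20 = 0.70000

0.7000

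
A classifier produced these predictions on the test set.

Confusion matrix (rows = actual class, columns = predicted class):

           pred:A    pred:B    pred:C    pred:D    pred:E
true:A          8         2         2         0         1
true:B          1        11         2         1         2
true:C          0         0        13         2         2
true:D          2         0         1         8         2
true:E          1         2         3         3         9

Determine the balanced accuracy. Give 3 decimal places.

Balanced accuracy = mean of per-class recall.
  A: recall = 8/13 = 0.6154
  B: recall = 11/17 = 0.6471
  C: recall = 13/17 = 0.7647
  D: recall = 8/13 = 0.6154
  E: recall = 9/18 = 0.5000
Mean = (0.6154 + 0.6471 + 0.7647 + 0.6154 + 0.5000) / 5 = 0.629

0.629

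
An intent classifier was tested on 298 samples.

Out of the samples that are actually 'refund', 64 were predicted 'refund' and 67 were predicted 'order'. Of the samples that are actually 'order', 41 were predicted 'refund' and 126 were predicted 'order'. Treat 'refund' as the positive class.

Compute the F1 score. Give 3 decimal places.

Precision = TP/(TP+FP) = 64/105 = 0.6095
Recall = TP/(TP+FN) = 64/131 = 0.4885
F1 = 2·TP/(2·TP+FP+FN) = 128/236 = 0.542

0.542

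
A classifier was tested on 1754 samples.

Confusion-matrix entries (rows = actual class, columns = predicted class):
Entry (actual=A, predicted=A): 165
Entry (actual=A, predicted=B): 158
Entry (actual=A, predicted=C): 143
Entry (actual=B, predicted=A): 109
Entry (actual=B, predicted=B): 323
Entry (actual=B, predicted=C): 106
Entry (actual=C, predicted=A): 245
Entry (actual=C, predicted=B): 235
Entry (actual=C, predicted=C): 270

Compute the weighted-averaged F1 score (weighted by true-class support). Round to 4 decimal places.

0.4290

Per-class F1 score (2·TP/(2·TP+FP+FN)):
  A: TP=165, FP=109+245=354, FN=158+143=301 → 330/985 = 0.33503
  B: TP=323, FP=158+235=393, FN=109+106=215 → 646/1254 = 0.51515
  C: TP=270, FP=143+106=249, FN=245+235=480 → 540/1269 = 0.42553
Weighted-F1 score = Σ (supportᵢ/N)·F1 scoreᵢ with N=1754: (466/1754)·0.33503 + (538/1754)·0.51515 + (750/1754)·0.42553 = 0.4290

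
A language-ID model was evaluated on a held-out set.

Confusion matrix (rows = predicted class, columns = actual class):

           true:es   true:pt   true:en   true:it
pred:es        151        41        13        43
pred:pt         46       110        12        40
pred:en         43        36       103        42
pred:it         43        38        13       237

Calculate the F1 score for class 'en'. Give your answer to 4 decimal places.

One-vs-rest for 'en': TP = diagonal; FP = other classes predicted 'en'; FN = 'en' predicted as other.
F1 score = 2·TP/(2·TP+FP+FN).
en: TP=103, FP=43+36+42=121, FN=13+12+13=38 → 206/365 = 0.56438

0.5644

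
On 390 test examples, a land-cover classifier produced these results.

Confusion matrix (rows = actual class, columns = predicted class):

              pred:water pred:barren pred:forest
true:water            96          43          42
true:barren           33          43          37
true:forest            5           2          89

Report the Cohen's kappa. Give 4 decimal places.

0.3792

Observed agreement pₒ = trace/N = 228/390 = 0.58462
Expected agreement pₑ = Σ (rowᵢ·colᵢ)/N² = (181·134 + 113·88 + 96·168)/390² = 0.33087
κ = (pₒ − pₑ)/(1 − pₑ) = (0.58462 − 0.33087)/(1 − 0.33087) = 0.3792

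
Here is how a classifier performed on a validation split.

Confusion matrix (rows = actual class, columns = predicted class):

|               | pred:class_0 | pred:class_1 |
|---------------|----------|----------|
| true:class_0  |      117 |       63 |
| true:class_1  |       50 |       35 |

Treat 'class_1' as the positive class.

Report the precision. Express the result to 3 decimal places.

Precision = TP/(TP+FP) = 35/(35+63) = 35/98 = 0.357

0.357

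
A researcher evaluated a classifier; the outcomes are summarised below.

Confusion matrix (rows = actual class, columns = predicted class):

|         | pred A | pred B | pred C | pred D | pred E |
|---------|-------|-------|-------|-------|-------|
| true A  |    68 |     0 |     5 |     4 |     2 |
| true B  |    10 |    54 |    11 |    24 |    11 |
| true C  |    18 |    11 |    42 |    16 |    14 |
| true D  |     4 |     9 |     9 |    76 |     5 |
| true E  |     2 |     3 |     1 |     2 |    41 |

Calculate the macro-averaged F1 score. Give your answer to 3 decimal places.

Per-class F1 score (2·TP/(2·TP+FP+FN)):
  A: TP=68, FP=10+18+4+2=34, FN=0+5+4+2=11 → 136/181 = 0.7514
  B: TP=54, FP=0+11+9+3=23, FN=10+11+24+11=56 → 108/187 = 0.5775
  C: TP=42, FP=5+11+9+1=26, FN=18+11+16+14=59 → 84/169 = 0.4970
  D: TP=76, FP=4+24+16+2=46, FN=4+9+9+5=27 → 152/225 = 0.6756
  E: TP=41, FP=2+11+14+5=32, FN=2+3+1+2=8 → 82/122 = 0.6721
Macro-F1 score = mean = (0.7514 + 0.5775 + 0.4970 + 0.6756 + 0.6721) / 5 = 0.635

0.635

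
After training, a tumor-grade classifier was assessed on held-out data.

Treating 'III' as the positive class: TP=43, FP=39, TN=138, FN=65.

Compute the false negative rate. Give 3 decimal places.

0.602

FNR = FN/(FN+TP) = 65/(65+43) = 0.602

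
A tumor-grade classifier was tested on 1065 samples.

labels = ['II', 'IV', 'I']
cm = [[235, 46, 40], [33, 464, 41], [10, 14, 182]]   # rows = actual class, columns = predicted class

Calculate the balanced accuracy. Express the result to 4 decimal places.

Balanced accuracy = mean of per-class recall.
  II: recall = 235/321 = 0.73209
  IV: recall = 464/538 = 0.86245
  I: recall = 182/206 = 0.88350
Mean = (0.73209 + 0.86245 + 0.88350) / 3 = 0.8260

0.8260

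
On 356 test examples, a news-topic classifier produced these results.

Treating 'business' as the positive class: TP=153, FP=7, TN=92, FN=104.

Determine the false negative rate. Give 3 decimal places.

FNR = FN/(FN+TP) = 104/(104+153) = 0.405

0.405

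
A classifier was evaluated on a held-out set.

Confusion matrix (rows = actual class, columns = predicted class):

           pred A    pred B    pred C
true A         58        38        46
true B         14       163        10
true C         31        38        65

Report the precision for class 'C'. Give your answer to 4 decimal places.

0.5372

One-vs-rest for 'C': TP = diagonal; FP = other classes predicted 'C'; FN = 'C' predicted as other.
precision = TP/(TP+FP).
C: TP=65, FP=46+10=56 → 65/121 = 0.53719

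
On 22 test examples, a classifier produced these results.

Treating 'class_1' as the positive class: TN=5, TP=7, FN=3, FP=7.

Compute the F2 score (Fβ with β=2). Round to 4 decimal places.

0.6481

Fβ = (1+β²)·TP / ((1+β²)·TP + β²·FN + FP), with β²=4
= 5·7 / (5·7 + 4·3 + 7) = 0.6481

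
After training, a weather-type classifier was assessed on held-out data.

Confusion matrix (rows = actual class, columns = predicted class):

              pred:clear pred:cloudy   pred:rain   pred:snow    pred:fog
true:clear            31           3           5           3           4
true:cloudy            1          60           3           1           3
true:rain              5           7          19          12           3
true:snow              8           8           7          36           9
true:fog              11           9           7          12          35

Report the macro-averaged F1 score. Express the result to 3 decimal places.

Per-class F1 score (2·TP/(2·TP+FP+FN)):
  clear: TP=31, FP=1+5+8+11=25, FN=3+5+3+4=15 → 62/102 = 0.6078
  cloudy: TP=60, FP=3+7+8+9=27, FN=1+3+1+3=8 → 120/155 = 0.7742
  rain: TP=19, FP=5+3+7+7=22, FN=5+7+12+3=27 → 38/87 = 0.4368
  snow: TP=36, FP=3+1+12+12=28, FN=8+8+7+9=32 → 72/132 = 0.5455
  fog: TP=35, FP=4+3+3+9=19, FN=11+9+7+12=39 → 70/128 = 0.5469
Macro-F1 score = mean = (0.6078 + 0.7742 + 0.4368 + 0.5455 + 0.5469) / 5 = 0.582

0.582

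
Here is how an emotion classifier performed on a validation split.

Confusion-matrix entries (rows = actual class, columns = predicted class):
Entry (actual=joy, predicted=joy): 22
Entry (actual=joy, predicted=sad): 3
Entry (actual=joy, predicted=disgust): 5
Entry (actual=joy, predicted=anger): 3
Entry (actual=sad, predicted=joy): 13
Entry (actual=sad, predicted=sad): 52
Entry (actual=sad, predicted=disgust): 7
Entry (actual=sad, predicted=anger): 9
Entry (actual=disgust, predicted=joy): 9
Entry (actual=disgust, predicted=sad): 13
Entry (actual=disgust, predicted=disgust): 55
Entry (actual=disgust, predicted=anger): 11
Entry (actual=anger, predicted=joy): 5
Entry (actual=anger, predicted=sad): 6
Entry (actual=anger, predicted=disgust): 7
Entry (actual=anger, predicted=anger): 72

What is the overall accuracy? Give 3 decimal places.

Accuracy = trace / total = (22+52+55+72=201) / 292 = 201/292 = 0.688

0.688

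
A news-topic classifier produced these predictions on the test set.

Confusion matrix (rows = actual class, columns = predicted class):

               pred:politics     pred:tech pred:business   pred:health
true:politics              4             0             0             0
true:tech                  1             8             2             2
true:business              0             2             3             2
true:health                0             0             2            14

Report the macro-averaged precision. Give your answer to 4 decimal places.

Per-class precision (TP/(TP+FP)):
  politics: TP=4, FP=1+0+0=1 → 4/5 = 0.80000
  tech: TP=8, FP=0+2+0=2 → 8/10 = 0.80000
  business: TP=3, FP=0+2+2=4 → 3/7 = 0.42857
  health: TP=14, FP=0+2+2=4 → 14/18 = 0.77778
Macro-precision = mean = (0.80000 + 0.80000 + 0.42857 + 0.77778) / 4 = 0.7016

0.7016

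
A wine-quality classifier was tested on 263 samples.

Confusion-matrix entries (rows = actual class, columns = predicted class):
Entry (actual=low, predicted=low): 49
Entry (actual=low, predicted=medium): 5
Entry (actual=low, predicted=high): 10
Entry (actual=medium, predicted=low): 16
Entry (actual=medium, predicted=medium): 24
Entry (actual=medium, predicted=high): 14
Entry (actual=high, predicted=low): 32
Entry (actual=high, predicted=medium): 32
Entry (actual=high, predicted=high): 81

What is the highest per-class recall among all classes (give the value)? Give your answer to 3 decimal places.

0.766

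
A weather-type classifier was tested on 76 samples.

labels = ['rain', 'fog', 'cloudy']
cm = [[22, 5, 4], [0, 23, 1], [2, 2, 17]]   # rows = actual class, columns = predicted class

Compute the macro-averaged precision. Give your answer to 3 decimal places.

Per-class precision (TP/(TP+FP)):
  rain: TP=22, FP=0+2=2 → 22/24 = 0.9167
  fog: TP=23, FP=5+2=7 → 23/30 = 0.7667
  cloudy: TP=17, FP=4+1=5 → 17/22 = 0.7727
Macro-precision = mean = (0.9167 + 0.7667 + 0.7727) / 3 = 0.819

0.819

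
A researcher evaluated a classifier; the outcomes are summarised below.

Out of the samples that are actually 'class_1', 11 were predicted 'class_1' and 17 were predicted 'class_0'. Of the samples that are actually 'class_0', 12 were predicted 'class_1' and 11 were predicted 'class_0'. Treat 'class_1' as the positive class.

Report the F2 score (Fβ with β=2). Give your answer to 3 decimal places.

0.407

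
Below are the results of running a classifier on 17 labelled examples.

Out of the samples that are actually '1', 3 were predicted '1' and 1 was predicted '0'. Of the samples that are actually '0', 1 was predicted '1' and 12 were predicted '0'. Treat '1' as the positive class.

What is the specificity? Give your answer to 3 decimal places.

Specificity = TN/(TN+FP) = 12/(12+1) = 0.923

0.923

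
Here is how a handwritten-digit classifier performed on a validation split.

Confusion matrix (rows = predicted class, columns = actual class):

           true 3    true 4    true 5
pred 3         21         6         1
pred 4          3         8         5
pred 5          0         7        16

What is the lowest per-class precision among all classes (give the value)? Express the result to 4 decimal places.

0.5000

Per-class precision (TP/(TP+FP)):
  3: TP=21, FP=6+1=7 → 21/28 = 0.75000
  4: TP=8, FP=3+5=8 → 8/16 = 0.50000
  5: TP=16, FP=0+7=7 → 16/23 = 0.69565
Lowest is class '4' with precision = 0.5000.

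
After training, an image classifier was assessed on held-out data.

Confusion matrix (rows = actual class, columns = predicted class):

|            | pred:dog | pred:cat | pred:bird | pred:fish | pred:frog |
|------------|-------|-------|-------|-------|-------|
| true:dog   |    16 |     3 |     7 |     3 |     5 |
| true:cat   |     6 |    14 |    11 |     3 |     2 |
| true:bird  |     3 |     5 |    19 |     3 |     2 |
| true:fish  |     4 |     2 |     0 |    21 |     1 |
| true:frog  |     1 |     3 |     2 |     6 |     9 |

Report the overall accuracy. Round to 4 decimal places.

0.5232

Accuracy = trace / total = (16+14+19+21+9=79) / 151 = 79/151 = 0.5232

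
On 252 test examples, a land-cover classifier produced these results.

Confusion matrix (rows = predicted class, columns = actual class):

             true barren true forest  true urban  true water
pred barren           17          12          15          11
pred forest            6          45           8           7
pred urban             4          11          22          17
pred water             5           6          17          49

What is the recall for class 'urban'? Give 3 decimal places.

recall = TP/(TP+FN).
urban: TP=22, FN=15+8+17=40 → 22/62 = 0.3548

0.355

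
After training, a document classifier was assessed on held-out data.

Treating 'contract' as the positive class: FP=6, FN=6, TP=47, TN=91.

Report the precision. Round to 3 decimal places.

0.887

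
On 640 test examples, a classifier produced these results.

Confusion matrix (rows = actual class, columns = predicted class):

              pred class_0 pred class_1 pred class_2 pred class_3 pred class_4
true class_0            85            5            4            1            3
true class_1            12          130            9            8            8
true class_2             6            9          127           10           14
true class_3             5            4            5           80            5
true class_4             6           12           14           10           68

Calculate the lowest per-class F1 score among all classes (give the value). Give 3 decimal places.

0.654

Per-class F1 score (2·TP/(2·TP+FP+FN)):
  class_0: TP=85, FP=12+6+5+6=29, FN=5+4+1+3=13 → 170/212 = 0.8019
  class_1: TP=130, FP=5+9+4+12=30, FN=12+9+8+8=37 → 260/327 = 0.7951
  class_2: TP=127, FP=4+9+5+14=32, FN=6+9+10+14=39 → 254/325 = 0.7815
  class_3: TP=80, FP=1+8+10+10=29, FN=5+4+5+5=19 → 160/208 = 0.7692
  class_4: TP=68, FP=3+8+14+5=30, FN=6+12+14+10=42 → 136/208 = 0.6538
Lowest is class 'class_4' with F1 score = 0.654.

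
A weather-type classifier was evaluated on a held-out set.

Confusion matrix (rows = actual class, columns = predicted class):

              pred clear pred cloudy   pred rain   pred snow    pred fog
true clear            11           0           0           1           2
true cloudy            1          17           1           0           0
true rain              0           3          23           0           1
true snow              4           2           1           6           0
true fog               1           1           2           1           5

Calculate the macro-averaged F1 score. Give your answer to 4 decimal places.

0.6996

Per-class F1 score (2·TP/(2·TP+FP+FN)):
  clear: TP=11, FP=1+0+4+1=6, FN=0+0+1+2=3 → 22/31 = 0.70968
  cloudy: TP=17, FP=0+3+2+1=6, FN=1+1+0+0=2 → 34/42 = 0.80952
  rain: TP=23, FP=0+1+1+2=4, FN=0+3+0+1=4 → 46/54 = 0.85185
  snow: TP=6, FP=1+0+0+1=2, FN=4+2+1+0=7 → 12/21 = 0.57143
  fog: TP=5, FP=2+0+1+0=3, FN=1+1+2+1=5 → 10/18 = 0.55556
Macro-F1 score = mean = (0.70968 + 0.80952 + 0.85185 + 0.57143 + 0.55556) / 5 = 0.6996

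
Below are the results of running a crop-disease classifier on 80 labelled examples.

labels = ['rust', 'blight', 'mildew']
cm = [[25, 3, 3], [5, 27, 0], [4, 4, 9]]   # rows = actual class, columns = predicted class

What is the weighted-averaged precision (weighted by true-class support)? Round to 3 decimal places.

Per-class precision (TP/(TP+FP)):
  rust: TP=25, FP=5+4=9 → 25/34 = 0.7353
  blight: TP=27, FP=3+4=7 → 27/34 = 0.7941
  mildew: TP=9, FP=3+0=3 → 9/12 = 0.7500
Weighted-precision = Σ (supportᵢ/N)·precisionᵢ with N=80: (31/80)·0.7353 + (32/80)·0.7941 + (17/80)·0.7500 = 0.762

0.762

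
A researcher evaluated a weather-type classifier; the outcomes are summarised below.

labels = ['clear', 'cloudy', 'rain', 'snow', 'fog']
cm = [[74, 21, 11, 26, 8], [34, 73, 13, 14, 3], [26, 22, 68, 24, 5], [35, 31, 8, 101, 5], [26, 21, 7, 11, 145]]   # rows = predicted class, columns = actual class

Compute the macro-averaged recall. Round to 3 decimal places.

0.579

Per-class recall (TP/(TP+FN)):
  clear: TP=74, FN=34+26+35+26=121 → 74/195 = 0.3795
  cloudy: TP=73, FN=21+22+31+21=95 → 73/168 = 0.4345
  rain: TP=68, FN=11+13+8+7=39 → 68/107 = 0.6355
  snow: TP=101, FN=26+14+24+11=75 → 101/176 = 0.5739
  fog: TP=145, FN=8+3+5+5=21 → 145/166 = 0.8735
Macro-recall = mean = (0.3795 + 0.4345 + 0.6355 + 0.5739 + 0.8735) / 5 = 0.579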